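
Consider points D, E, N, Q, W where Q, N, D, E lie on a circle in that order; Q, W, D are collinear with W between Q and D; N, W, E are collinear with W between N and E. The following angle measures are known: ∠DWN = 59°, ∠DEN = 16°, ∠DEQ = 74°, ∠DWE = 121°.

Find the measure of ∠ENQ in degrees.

1. ∠NWQ = 121°  [linear pair at W on QD]
2. ∠DQN = 16°  [same arc ND]
3. ∠ENQ = 43°  [△QWN]

∠ENQ = 43°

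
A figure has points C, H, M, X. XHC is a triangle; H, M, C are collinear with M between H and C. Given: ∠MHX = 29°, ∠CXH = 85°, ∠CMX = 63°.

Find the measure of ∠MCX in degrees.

1. ∠CHX = 29°  [M on ray HC]
2. ∠HCX = 66°  [△XHC]
3. ∠MCX = 66°  [M on ray CH]

∠MCX = 66°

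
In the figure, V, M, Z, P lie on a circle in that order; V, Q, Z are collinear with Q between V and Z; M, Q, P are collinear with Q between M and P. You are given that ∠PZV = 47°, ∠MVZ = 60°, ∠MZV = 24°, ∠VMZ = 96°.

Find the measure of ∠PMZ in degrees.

∠PMZ = 49°

1. ∠PMV = 47°  [same arc VP]
2. ∠MQV = 73°  [△VQM]
3. ∠MQZ = 107°  [linear pair at Q on VZ]
4. ∠PMZ = 49°  [△MQZ]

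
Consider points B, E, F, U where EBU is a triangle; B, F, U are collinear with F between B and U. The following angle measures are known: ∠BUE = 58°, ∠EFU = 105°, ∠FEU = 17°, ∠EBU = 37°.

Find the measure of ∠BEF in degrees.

1. ∠BFE = 75°  [linear pair at F on BU]
2. ∠EBF = 37°  [F on ray BU]
3. ∠BEF = 68°  [△EBF]

∠BEF = 68°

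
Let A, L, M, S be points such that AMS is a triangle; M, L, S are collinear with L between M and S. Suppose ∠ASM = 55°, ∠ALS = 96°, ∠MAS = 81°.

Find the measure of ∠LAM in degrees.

1. ∠AMS = 44°  [△AMS]
2. ∠ALM = 84°  [linear pair at L on MS]
3. ∠AML = 44°  [L on ray MS]
4. ∠LAM = 52°  [△AML]

∠LAM = 52°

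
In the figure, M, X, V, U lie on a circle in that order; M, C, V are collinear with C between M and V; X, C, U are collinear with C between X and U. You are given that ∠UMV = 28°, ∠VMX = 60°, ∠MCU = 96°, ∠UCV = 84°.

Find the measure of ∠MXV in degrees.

1. ∠UXV = 28°  [same arc VU]
2. ∠VCX = 96°  [vertical angles at C]
3. ∠MVX = 56°  [△XCV]
4. ∠MXV = 64°  [△MXV]

∠MXV = 64°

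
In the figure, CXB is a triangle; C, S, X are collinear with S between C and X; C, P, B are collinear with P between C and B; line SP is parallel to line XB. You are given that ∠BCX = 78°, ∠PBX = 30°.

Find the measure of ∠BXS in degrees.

1. ∠CBX = 30°  [P on ray BC]
2. ∠BXC = 72°  [△CXB]
3. ∠BXS = 72°  [S on ray XC]

∠BXS = 72°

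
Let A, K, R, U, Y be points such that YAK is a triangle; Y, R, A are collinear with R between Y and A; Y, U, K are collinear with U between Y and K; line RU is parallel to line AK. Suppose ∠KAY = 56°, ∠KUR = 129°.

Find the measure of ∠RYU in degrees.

1. ∠URY = 56°  [RU∥AK, corresponding at R]
2. ∠RUY = 51°  [linear pair at U on YK]
3. ∠RYU = 73°  [△YRU]

∠RYU = 73°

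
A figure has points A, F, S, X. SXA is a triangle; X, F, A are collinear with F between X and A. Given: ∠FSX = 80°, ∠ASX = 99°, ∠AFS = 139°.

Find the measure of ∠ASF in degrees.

1. ∠SFX = 41°  [linear pair at F on XA]
2. ∠FXS = 59°  [△SXF]
3. ∠AXS = 59°  [F on ray XA]
4. ∠SAX = 22°  [△SXA]
5. ∠FAS = 22°  [F on ray AX]
6. ∠ASF = 19°  [△SFA]

∠ASF = 19°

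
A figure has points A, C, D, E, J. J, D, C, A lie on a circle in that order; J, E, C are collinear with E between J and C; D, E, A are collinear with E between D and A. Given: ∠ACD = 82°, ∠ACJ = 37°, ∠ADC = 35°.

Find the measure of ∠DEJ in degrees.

1. ∠CAD = 63°  [△DCA]
2. ∠ADJ = 37°  [same arc JA]
3. ∠CJD = 63°  [same arc DC]
4. ∠DEJ = 80°  [△JED]

∠DEJ = 80°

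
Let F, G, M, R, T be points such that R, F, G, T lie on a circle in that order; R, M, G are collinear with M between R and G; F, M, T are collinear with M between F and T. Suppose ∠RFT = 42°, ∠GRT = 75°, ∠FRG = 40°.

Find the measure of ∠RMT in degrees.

1. ∠RGT = 42°  [same arc RT]
2. ∠FTG = 40°  [same arc FG]
3. ∠GMT = 98°  [△GMT]
4. ∠RMT = 82°  [linear pair at M on RG]

∠RMT = 82°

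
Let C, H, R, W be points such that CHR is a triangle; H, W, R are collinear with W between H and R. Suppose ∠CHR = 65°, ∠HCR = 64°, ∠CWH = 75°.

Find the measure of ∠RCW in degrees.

∠RCW = 24°

1. ∠CRH = 51°  [△CHR]
2. ∠CWR = 105°  [linear pair at W on HR]
3. ∠CRW = 51°  [W on ray RH]
4. ∠RCW = 24°  [△CWR]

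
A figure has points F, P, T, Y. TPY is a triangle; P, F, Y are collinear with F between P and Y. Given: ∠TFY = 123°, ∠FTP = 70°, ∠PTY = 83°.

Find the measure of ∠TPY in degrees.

1. ∠PFT = 57°  [linear pair at F on PY]
2. ∠FPT = 53°  [△TPF]
3. ∠TPY = 53°  [F on ray PY]

∠TPY = 53°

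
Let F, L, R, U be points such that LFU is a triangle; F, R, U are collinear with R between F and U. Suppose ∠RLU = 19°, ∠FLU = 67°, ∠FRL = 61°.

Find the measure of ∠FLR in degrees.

1. ∠LRU = 119°  [linear pair at R on FU]
2. ∠LUR = 42°  [△LRU]
3. ∠FUL = 42°  [R on ray UF]
4. ∠LFU = 71°  [△LFU]
5. ∠LFR = 71°  [R on ray FU]
6. ∠FLR = 48°  [△LFR]

∠FLR = 48°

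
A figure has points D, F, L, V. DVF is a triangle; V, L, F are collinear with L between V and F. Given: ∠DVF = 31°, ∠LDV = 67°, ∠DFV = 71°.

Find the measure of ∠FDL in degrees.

∠FDL = 11°

1. ∠DVL = 31°  [L on ray VF]
2. ∠DLV = 82°  [△DVL]
3. ∠DFL = 71°  [L on ray FV]
4. ∠DLF = 98°  [linear pair at L on VF]
5. ∠FDL = 11°  [△DLF]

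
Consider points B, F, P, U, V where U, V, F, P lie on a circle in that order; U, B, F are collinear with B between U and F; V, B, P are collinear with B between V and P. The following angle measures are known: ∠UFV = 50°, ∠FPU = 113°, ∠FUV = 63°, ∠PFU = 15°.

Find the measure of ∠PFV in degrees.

∠PFV = 65°

1. ∠FUP = 52°  [△UFP]
2. ∠FPV = 63°  [same arc VF]
3. ∠FVP = 52°  [same arc FP]
4. ∠PFV = 65°  [△VFP]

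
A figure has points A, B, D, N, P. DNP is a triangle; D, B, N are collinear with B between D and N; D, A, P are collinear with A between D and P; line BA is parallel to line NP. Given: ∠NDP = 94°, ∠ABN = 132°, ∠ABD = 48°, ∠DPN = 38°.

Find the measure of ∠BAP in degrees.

∠BAP = 142°

1. ∠ADB = 94°  [B on DN, A on DP]
2. ∠BAD = 38°  [△DBA]
3. ∠BAP = 142°  [linear pair at A on DP]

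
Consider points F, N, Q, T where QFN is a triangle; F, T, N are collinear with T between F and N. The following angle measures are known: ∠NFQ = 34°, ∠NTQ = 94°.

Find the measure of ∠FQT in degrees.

∠FQT = 60°

1. ∠QFT = 34°  [T on ray FN]
2. ∠FTQ = 86°  [linear pair at T on FN]
3. ∠FQT = 60°  [△QFT]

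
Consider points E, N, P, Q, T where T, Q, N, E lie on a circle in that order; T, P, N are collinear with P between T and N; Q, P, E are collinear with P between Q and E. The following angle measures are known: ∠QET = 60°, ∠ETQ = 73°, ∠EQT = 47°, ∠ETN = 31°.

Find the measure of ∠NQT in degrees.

1. ∠ENT = 47°  [same arc TE]
2. ∠NET = 102°  [△TNE]
3. ∠NQT = 78°  [cyclic TQNE, opposite ∠Q+∠E]

∠NQT = 78°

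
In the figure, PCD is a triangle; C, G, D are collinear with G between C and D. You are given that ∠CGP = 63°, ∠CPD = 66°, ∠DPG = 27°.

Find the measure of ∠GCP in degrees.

∠GCP = 78°

1. ∠DGP = 117°  [linear pair at G on CD]
2. ∠GDP = 36°  [△PGD]
3. ∠CDP = 36°  [G on ray DC]
4. ∠DCP = 78°  [△PCD]
5. ∠GCP = 78°  [G on ray CD]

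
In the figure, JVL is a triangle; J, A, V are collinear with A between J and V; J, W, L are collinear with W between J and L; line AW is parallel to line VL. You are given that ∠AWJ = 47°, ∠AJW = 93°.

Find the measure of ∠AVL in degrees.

∠AVL = 40°

1. ∠JAW = 40°  [△JAW]
2. ∠VAW = 140°  [linear pair at A on JV]
3. ∠AVL = 40°  [AW∥VL, co-interior at V–A]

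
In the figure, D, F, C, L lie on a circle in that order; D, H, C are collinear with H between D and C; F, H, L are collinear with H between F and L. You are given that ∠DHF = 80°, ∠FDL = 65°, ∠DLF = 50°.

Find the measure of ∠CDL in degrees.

∠CDL = 30°

1. ∠CHL = 80°  [vertical angles at H]
2. ∠DHL = 100°  [linear pair at H on DC]
3. ∠CDL = 30°  [△DHL]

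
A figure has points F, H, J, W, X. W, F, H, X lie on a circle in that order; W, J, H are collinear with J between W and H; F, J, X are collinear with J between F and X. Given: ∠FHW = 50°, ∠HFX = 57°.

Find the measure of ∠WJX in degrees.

1. ∠FXW = 50°  [same arc WF]
2. ∠HWX = 57°  [same arc HX]
3. ∠WJX = 73°  [△WJX]

∠WJX = 73°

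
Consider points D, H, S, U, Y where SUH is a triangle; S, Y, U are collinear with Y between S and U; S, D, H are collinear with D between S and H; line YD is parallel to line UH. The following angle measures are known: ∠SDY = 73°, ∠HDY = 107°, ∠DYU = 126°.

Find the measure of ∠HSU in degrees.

∠HSU = 53°

1. ∠DYS = 54°  [linear pair at Y on SU]
2. ∠DSY = 53°  [△SYD]
3. ∠HSU = 53°  [Y on SU, D on SH]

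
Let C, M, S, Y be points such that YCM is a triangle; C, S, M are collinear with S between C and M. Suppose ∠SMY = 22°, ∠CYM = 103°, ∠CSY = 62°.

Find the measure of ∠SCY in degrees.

∠SCY = 55°

1. ∠CMY = 22°  [S on ray MC]
2. ∠MCY = 55°  [△YCM]
3. ∠SCY = 55°  [S on ray CM]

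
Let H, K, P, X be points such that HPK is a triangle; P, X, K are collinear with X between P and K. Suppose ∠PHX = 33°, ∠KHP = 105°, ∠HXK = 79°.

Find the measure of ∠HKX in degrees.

1. ∠HXP = 101°  [linear pair at X on PK]
2. ∠HPX = 46°  [△HPX]
3. ∠HPK = 46°  [X on ray PK]
4. ∠HKP = 29°  [△HPK]
5. ∠HKX = 29°  [X on ray KP]

∠HKX = 29°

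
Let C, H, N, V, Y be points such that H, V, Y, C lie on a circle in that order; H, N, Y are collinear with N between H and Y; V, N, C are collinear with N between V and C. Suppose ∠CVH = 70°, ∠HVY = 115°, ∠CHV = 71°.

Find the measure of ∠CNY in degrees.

1. ∠CYH = 70°  [same arc HC]
2. ∠HCV = 39°  [△HVC]
3. ∠HCY = 65°  [cyclic HVYC, opposite ∠V+∠C]
4. ∠CHY = 45°  [△HYC]
5. ∠CNH = 96°  [△HNC]
6. ∠CNY = 84°  [linear pair at N on HY]

∠CNY = 84°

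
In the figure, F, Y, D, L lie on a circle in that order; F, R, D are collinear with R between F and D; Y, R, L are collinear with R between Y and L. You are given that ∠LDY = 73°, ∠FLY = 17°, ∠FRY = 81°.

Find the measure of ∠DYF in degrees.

∠DYF = 120°

1. ∠LFY = 107°  [cyclic FYDL, opposite ∠F+∠D]
2. ∠FDY = 17°  [same arc FY]
3. ∠FYL = 56°  [△FYL]
4. ∠DFY = 43°  [△FRY]
5. ∠DYF = 120°  [△FYD]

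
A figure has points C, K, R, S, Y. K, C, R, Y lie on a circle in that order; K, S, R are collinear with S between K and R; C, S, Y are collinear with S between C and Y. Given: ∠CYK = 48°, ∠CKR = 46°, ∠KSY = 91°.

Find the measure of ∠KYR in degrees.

∠KYR = 94°

1. ∠CRK = 48°  [same arc KC]
2. ∠KCR = 86°  [△KCR]
3. ∠KYR = 94°  [cyclic KCRY, opposite ∠C+∠Y]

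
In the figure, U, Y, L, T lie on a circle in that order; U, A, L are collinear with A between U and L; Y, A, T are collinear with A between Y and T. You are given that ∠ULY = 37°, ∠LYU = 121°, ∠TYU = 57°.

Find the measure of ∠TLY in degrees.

1. ∠UTY = 37°  [same arc UY]
2. ∠TUY = 86°  [△UYT]
3. ∠TLY = 94°  [cyclic UYLT, opposite ∠U+∠L]

∠TLY = 94°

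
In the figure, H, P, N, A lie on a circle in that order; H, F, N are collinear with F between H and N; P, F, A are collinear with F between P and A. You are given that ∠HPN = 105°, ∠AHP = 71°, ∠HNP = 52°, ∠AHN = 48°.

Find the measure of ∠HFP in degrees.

∠HFP = 100°

1. ∠NHP = 23°  [△HPN]
2. ∠HAP = 52°  [same arc HP]
3. ∠APH = 57°  [△HPA]
4. ∠HFP = 100°  [△HFP]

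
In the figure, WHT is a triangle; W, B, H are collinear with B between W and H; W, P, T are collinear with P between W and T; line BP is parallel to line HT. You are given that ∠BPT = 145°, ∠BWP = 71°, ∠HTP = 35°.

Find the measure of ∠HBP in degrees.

1. ∠BPW = 35°  [linear pair at P on WT]
2. ∠PBW = 74°  [△WBP]
3. ∠HBP = 106°  [linear pair at B on WH]

∠HBP = 106°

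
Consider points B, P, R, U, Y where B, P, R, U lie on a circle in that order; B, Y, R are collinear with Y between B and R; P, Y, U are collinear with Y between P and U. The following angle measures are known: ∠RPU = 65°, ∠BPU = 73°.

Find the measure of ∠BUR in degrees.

∠BUR = 42°

1. ∠RBU = 65°  [same arc RU]
2. ∠BRU = 73°  [same arc BU]
3. ∠BUR = 42°  [△BRU]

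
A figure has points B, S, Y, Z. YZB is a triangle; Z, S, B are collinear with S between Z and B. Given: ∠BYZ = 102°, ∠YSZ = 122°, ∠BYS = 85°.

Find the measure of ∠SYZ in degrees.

1. ∠BSY = 58°  [linear pair at S on ZB]
2. ∠SBY = 37°  [△YSB]
3. ∠YBZ = 37°  [S on ray BZ]
4. ∠BZY = 41°  [△YZB]
5. ∠SZY = 41°  [S on ray ZB]
6. ∠SYZ = 17°  [△YZS]

∠SYZ = 17°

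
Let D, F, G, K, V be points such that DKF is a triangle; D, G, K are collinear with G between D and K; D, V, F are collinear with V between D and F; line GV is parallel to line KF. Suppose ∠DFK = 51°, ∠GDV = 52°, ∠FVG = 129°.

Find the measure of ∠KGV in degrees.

1. ∠DVG = 51°  [GV∥KF, corresponding at V]
2. ∠DGV = 77°  [△DGV]
3. ∠KGV = 103°  [linear pair at G on DK]

∠KGV = 103°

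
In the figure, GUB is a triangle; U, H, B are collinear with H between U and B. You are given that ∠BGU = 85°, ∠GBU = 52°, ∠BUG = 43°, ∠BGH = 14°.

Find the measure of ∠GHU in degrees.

∠GHU = 66°

1. ∠GBH = 52°  [H on ray BU]
2. ∠BHG = 114°  [△GHB]
3. ∠GHU = 66°  [linear pair at H on UB]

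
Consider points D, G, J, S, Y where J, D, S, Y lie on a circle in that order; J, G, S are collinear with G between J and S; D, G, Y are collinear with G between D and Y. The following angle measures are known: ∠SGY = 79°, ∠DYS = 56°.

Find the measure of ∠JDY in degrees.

∠JDY = 45°

1. ∠DGJ = 79°  [vertical angles at G]
2. ∠DJS = 56°  [same arc DS]
3. ∠JDY = 45°  [△JGD]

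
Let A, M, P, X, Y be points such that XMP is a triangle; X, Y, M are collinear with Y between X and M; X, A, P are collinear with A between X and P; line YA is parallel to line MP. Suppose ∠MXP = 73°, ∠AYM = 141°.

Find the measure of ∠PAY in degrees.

1. ∠AXY = 73°  [Y on XM, A on XP]
2. ∠AYX = 39°  [linear pair at Y on XM]
3. ∠XAY = 68°  [△XYA]
4. ∠PAY = 112°  [linear pair at A on XP]

∠PAY = 112°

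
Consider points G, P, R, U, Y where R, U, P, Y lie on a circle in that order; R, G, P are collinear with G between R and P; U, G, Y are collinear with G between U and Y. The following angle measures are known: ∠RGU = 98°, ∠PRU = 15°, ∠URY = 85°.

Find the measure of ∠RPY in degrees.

1. ∠PGY = 98°  [vertical angles at G]
2. ∠PYU = 15°  [same arc UP]
3. ∠RPY = 67°  [△PGY]

∠RPY = 67°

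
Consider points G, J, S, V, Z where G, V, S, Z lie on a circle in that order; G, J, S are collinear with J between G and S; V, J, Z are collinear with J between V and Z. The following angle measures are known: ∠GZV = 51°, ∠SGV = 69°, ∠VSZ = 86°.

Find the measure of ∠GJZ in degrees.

1. ∠GSV = 51°  [same arc GV]
2. ∠SZV = 69°  [same arc VS]
3. ∠SVZ = 25°  [△VSZ]
4. ∠SJV = 104°  [△VJS]
5. ∠GJZ = 104°  [vertical angles at J]

∠GJZ = 104°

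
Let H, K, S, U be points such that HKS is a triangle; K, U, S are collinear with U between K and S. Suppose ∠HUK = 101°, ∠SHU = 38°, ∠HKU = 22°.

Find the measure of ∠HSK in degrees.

∠HSK = 63°

1. ∠HUS = 79°  [linear pair at U on KS]
2. ∠HSU = 63°  [△HUS]
3. ∠HSK = 63°  [U on ray SK]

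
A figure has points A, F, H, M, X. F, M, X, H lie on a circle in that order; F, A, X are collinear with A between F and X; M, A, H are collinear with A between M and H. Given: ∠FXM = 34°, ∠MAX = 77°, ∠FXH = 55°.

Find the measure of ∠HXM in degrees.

∠HXM = 89°

1. ∠FHM = 34°  [same arc FM]
2. ∠FMH = 55°  [same arc FH]
3. ∠HFM = 91°  [△FMH]
4. ∠HXM = 89°  [cyclic FMXH, opposite ∠F+∠X]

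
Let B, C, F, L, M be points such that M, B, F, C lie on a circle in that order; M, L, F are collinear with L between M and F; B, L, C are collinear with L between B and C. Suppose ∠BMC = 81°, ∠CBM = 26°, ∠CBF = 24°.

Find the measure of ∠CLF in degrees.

1. ∠BFC = 99°  [cyclic MBFC, opposite ∠M+∠F]
2. ∠CFM = 26°  [same arc MC]
3. ∠BCF = 57°  [△BFC]
4. ∠CLF = 97°  [△FLC]

∠CLF = 97°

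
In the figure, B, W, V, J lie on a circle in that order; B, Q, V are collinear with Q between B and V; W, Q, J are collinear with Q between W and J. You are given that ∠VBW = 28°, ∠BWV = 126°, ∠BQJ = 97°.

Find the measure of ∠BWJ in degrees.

∠BWJ = 69°

1. ∠VJW = 28°  [same arc WV]
2. ∠JQV = 83°  [linear pair at Q on BV]
3. ∠BVJ = 69°  [△VQJ]
4. ∠BWJ = 69°  [same arc BJ]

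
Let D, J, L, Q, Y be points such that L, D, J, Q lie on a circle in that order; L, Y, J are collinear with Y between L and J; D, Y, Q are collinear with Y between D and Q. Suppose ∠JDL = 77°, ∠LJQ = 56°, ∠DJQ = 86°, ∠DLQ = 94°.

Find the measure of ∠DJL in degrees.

∠DJL = 30°

1. ∠LDQ = 56°  [same arc LQ]
2. ∠DQL = 30°  [△LDQ]
3. ∠DJL = 30°  [same arc LD]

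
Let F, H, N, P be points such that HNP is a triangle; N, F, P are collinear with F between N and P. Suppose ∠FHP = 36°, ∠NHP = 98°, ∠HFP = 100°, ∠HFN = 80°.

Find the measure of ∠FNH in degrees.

∠FNH = 38°

1. ∠FPH = 44°  [△HFP]
2. ∠HPN = 44°  [F on ray PN]
3. ∠HNP = 38°  [△HNP]
4. ∠FNH = 38°  [F on ray NP]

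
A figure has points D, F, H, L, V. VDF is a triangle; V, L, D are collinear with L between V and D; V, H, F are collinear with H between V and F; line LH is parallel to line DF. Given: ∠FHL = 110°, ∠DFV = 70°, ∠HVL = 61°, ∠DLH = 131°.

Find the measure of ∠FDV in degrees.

∠FDV = 49°

1. ∠LHV = 70°  [linear pair at H on VF]
2. ∠HLV = 49°  [△VLH]
3. ∠FDV = 49°  [LH∥DF, corresponding at L]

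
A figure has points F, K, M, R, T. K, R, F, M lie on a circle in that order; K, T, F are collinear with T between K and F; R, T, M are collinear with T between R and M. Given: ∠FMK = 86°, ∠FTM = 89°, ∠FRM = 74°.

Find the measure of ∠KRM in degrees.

1. ∠FKM = 74°  [same arc FM]
2. ∠KFM = 20°  [△KFM]
3. ∠KRM = 20°  [same arc KM]

∠KRM = 20°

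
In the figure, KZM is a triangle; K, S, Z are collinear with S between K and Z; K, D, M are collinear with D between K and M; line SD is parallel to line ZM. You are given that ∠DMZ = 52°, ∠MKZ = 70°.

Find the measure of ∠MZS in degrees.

1. ∠KMZ = 52°  [D on ray MK]
2. ∠KZM = 58°  [△KZM]
3. ∠MZS = 58°  [S on ray ZK]

∠MZS = 58°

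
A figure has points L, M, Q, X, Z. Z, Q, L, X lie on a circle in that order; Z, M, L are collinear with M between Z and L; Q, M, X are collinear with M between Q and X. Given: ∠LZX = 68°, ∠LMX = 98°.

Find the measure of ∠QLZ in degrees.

1. ∠LQX = 68°  [same arc LX]
2. ∠QMZ = 98°  [vertical angles at M]
3. ∠LMQ = 82°  [linear pair at M on ZL]
4. ∠QLZ = 30°  [△QML]

∠QLZ = 30°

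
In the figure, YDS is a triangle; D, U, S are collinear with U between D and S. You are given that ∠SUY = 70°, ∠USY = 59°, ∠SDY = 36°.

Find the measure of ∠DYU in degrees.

1. ∠DUY = 110°  [linear pair at U on DS]
2. ∠UDY = 36°  [U on ray DS]
3. ∠DYU = 34°  [△YDU]

∠DYU = 34°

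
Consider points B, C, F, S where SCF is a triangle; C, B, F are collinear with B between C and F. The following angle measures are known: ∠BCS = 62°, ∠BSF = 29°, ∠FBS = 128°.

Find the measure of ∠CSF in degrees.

1. ∠FCS = 62°  [B on ray CF]
2. ∠BFS = 23°  [△SBF]
3. ∠CFS = 23°  [B on ray FC]
4. ∠CSF = 95°  [△SCF]

∠CSF = 95°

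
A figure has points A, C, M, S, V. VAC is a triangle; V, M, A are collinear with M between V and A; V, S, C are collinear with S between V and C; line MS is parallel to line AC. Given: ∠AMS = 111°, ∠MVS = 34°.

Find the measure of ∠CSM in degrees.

1. ∠SMV = 69°  [linear pair at M on VA]
2. ∠MSV = 77°  [△VMS]
3. ∠CSM = 103°  [linear pair at S on VC]

∠CSM = 103°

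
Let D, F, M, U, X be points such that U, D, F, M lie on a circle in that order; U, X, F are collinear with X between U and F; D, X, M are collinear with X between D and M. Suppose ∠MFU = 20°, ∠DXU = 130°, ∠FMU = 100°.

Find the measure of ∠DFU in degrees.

1. ∠FUM = 60°  [△UFM]
2. ∠DXF = 50°  [linear pair at X on UF]
3. ∠FDM = 60°  [same arc FM]
4. ∠DFU = 70°  [△DXF]

∠DFU = 70°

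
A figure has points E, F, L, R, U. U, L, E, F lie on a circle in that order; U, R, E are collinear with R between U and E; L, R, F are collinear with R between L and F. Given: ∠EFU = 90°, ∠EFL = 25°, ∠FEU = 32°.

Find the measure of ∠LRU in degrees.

∠LRU = 123°

1. ∠EUL = 25°  [same arc LE]
2. ∠FLU = 32°  [same arc UF]
3. ∠LRU = 123°  [△URL]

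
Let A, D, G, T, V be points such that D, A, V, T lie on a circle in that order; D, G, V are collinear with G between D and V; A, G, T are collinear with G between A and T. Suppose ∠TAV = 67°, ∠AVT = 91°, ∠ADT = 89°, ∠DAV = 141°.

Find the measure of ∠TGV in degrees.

1. ∠TDV = 67°  [same arc VT]
2. ∠ATV = 22°  [△AVT]
3. ∠DTV = 39°  [cyclic DAVT, opposite ∠A+∠T]
4. ∠DVT = 74°  [△DVT]
5. ∠TGV = 84°  [△VGT]

∠TGV = 84°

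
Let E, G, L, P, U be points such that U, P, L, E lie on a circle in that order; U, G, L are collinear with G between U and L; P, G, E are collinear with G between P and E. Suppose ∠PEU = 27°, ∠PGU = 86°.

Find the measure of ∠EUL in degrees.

1. ∠PLU = 27°  [same arc UP]
2. ∠LGP = 94°  [linear pair at G on UL]
3. ∠EPL = 59°  [△PGL]
4. ∠EUL = 59°  [same arc LE]

∠EUL = 59°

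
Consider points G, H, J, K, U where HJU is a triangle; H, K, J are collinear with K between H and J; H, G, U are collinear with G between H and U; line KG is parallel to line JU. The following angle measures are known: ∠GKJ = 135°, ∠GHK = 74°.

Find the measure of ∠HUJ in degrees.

1. ∠GKH = 45°  [linear pair at K on HJ]
2. ∠HGK = 61°  [△HKG]
3. ∠HUJ = 61°  [KG∥JU, corresponding at G]

∠HUJ = 61°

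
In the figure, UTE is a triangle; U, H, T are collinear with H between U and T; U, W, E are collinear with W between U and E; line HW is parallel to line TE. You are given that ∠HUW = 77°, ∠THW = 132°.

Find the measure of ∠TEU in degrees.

1. ∠UHW = 48°  [linear pair at H on UT]
2. ∠HWU = 55°  [△UHW]
3. ∠TEU = 55°  [HW∥TE, corresponding at W]

∠TEU = 55°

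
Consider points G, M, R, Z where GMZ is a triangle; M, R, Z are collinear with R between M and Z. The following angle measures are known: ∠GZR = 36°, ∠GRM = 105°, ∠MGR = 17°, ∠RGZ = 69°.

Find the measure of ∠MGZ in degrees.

1. ∠GZM = 36°  [R on ray ZM]
2. ∠GMR = 58°  [△GMR]
3. ∠GMZ = 58°  [R on ray MZ]
4. ∠MGZ = 86°  [△GMZ]

∠MGZ = 86°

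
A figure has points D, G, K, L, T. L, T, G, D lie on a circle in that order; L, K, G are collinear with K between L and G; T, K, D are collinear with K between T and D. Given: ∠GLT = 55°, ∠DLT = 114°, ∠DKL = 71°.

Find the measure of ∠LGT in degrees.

∠LGT = 50°

1. ∠GDT = 55°  [same arc TG]
2. ∠DGT = 66°  [cyclic LTGD, opposite ∠L+∠G]
3. ∠GKT = 71°  [vertical angles at K]
4. ∠DTG = 59°  [△TGD]
5. ∠LGT = 50°  [△TKG]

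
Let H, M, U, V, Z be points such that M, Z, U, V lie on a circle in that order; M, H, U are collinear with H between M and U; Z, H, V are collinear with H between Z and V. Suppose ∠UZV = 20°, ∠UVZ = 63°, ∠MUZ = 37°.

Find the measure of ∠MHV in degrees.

∠MHV = 123°

1. ∠UMV = 20°  [same arc UV]
2. ∠MVZ = 37°  [same arc MZ]
3. ∠MHV = 123°  [△MHV]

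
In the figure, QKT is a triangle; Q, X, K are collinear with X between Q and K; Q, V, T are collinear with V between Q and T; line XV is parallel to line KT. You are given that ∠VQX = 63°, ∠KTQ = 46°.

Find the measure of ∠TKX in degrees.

1. ∠KQT = 63°  [X on QK, V on QT]
2. ∠QKT = 71°  [△QKT]
3. ∠TKX = 71°  [X on ray KQ]

∠TKX = 71°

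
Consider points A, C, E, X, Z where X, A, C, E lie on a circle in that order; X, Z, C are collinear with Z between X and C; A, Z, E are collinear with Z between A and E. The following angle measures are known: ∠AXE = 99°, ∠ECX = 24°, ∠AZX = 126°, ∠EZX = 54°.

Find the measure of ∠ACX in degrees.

∠ACX = 57°

1. ∠EAX = 24°  [same arc XE]
2. ∠AEX = 57°  [△XAE]
3. ∠ACX = 57°  [same arc XA]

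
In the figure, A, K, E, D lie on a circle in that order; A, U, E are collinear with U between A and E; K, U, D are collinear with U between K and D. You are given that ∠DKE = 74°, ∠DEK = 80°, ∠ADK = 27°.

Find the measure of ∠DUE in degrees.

1. ∠DAE = 74°  [same arc ED]
2. ∠AUD = 79°  [△AUD]
3. ∠DUE = 101°  [linear pair at U on AE]

∠DUE = 101°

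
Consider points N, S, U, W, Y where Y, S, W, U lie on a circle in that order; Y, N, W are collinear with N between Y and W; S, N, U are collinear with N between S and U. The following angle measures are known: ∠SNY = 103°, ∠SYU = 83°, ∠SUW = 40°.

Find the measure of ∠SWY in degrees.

1. ∠SNW = 77°  [linear pair at N on YW]
2. ∠SWU = 97°  [cyclic YSWU, opposite ∠Y+∠W]
3. ∠USW = 43°  [△SWU]
4. ∠SWY = 60°  [△SNW]

∠SWY = 60°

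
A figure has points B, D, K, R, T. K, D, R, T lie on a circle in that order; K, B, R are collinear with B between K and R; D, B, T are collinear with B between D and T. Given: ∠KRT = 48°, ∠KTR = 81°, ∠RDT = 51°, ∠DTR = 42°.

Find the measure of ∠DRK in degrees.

∠DRK = 39°

1. ∠KDR = 99°  [cyclic KDRT, opposite ∠D+∠T]
2. ∠DKR = 42°  [same arc DR]
3. ∠DRK = 39°  [△KDR]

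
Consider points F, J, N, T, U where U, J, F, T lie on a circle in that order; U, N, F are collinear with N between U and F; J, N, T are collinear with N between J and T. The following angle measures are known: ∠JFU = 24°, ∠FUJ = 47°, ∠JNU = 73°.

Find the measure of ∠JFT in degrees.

∠JFT = 84°

1. ∠JTU = 24°  [same arc UJ]
2. ∠TJU = 60°  [△UNJ]
3. ∠JUT = 96°  [△UJT]
4. ∠JFT = 84°  [cyclic UJFT, opposite ∠U+∠F]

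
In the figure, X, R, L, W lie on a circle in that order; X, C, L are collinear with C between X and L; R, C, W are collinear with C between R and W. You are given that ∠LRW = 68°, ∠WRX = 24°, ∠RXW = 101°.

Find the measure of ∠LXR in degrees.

∠LXR = 33°

1. ∠LXW = 68°  [same arc LW]
2. ∠WLX = 24°  [same arc XW]
3. ∠RWX = 55°  [△XRW]
4. ∠LWX = 88°  [△XLW]
5. ∠RLX = 55°  [same arc XR]
6. ∠LRX = 92°  [cyclic XRLW, opposite ∠R+∠W]
7. ∠LXR = 33°  [△XRL]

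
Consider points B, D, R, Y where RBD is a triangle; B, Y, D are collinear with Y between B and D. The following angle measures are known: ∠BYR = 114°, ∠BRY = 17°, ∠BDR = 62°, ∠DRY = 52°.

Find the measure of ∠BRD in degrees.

∠BRD = 69°

1. ∠RBY = 49°  [△RBY]
2. ∠DBR = 49°  [Y on ray BD]
3. ∠BRD = 69°  [△RBD]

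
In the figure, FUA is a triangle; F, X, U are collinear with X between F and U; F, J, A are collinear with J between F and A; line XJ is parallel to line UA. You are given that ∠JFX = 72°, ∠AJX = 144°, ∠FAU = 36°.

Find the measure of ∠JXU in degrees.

1. ∠FJX = 36°  [linear pair at J on FA]
2. ∠FXJ = 72°  [△FXJ]
3. ∠JXU = 108°  [linear pair at X on FU]

∠JXU = 108°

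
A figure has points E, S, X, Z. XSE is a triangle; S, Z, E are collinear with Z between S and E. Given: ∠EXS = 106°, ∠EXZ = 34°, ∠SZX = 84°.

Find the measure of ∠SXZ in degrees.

∠SXZ = 72°

1. ∠EZX = 96°  [linear pair at Z on SE]
2. ∠XEZ = 50°  [△XZE]
3. ∠SEX = 50°  [Z on ray ES]
4. ∠ESX = 24°  [△XSE]
5. ∠XSZ = 24°  [Z on ray SE]
6. ∠SXZ = 72°  [△XSZ]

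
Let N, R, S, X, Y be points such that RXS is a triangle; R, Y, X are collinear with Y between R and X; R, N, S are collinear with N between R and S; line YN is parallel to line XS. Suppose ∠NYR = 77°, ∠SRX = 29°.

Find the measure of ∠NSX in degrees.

∠NSX = 74°

1. ∠RXS = 77°  [YN∥XS, corresponding at Y]
2. ∠RSX = 74°  [△RXS]
3. ∠NSX = 74°  [N on ray SR]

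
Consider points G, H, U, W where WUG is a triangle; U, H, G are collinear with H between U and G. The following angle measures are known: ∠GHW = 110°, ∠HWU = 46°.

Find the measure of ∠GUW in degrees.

∠GUW = 64°

1. ∠UHW = 70°  [linear pair at H on UG]
2. ∠HUW = 64°  [△WUH]
3. ∠GUW = 64°  [H on ray UG]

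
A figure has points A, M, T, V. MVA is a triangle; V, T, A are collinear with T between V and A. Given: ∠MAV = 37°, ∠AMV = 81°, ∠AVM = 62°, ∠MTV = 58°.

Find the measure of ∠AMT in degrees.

∠AMT = 21°

1. ∠MAT = 37°  [T on ray AV]
2. ∠ATM = 122°  [linear pair at T on VA]
3. ∠AMT = 21°  [△MTA]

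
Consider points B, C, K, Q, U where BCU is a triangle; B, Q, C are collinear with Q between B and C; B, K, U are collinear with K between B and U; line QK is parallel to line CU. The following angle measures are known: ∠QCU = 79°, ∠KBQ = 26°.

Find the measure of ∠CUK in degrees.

∠CUK = 75°

1. ∠BCU = 79°  [Q on ray CB]
2. ∠CBU = 26°  [Q on BC, K on BU]
3. ∠BUC = 75°  [△BCU]
4. ∠CUK = 75°  [K on ray UB]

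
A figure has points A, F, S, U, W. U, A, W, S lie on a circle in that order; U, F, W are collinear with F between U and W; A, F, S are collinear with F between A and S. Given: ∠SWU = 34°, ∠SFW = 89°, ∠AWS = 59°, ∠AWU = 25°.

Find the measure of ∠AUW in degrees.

∠AUW = 57°

1. ∠SAU = 34°  [same arc US]
2. ∠AFU = 89°  [vertical angles at F]
3. ∠AUW = 57°  [△UFA]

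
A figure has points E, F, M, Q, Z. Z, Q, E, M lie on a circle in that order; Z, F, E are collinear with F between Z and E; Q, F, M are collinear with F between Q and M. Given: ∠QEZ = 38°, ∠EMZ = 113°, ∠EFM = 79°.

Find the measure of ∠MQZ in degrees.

∠MQZ = 26°

1. ∠EQZ = 67°  [cyclic ZQEM, opposite ∠Q+∠M]
2. ∠QFZ = 79°  [vertical angles at F]
3. ∠EZQ = 75°  [△ZQE]
4. ∠MQZ = 26°  [△ZFQ]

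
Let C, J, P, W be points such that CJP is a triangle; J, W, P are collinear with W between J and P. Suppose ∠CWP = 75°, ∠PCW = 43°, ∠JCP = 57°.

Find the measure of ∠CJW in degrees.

1. ∠CPW = 62°  [△CWP]
2. ∠CPJ = 62°  [W on ray PJ]
3. ∠CJP = 61°  [△CJP]
4. ∠CJW = 61°  [W on ray JP]

∠CJW = 61°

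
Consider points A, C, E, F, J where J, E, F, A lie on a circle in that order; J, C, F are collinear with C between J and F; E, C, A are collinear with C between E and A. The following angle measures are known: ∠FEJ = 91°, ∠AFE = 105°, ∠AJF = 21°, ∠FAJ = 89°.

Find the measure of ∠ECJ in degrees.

1. ∠AEF = 21°  [same arc FA]
2. ∠AFJ = 70°  [△JFA]
3. ∠EAF = 54°  [△EFA]
4. ∠AEJ = 70°  [same arc JA]
5. ∠EJF = 54°  [same arc EF]
6. ∠ECJ = 56°  [△JCE]

∠ECJ = 56°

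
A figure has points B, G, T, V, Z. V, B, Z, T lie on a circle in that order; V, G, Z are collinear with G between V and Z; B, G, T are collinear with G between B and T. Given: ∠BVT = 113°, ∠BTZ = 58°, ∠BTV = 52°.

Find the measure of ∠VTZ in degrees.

∠VTZ = 110°

1. ∠BZT = 67°  [cyclic VBZT, opposite ∠V+∠Z]
2. ∠TBV = 15°  [△VBT]
3. ∠TBZ = 55°  [△BZT]
4. ∠TZV = 15°  [same arc VT]
5. ∠TVZ = 55°  [same arc ZT]
6. ∠VTZ = 110°  [△VZT]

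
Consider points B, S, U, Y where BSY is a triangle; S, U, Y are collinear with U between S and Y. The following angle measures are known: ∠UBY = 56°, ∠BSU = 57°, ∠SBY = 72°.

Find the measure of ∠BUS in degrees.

1. ∠BSY = 57°  [U on ray SY]
2. ∠BYS = 51°  [△BSY]
3. ∠BYU = 51°  [U on ray YS]
4. ∠BUY = 73°  [△BUY]
5. ∠BUS = 107°  [linear pair at U on SY]

∠BUS = 107°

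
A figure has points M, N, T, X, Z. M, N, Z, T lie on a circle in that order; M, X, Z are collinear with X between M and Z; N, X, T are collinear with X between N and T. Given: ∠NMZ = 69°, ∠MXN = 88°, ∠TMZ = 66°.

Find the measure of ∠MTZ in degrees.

∠MTZ = 91°

1. ∠NTZ = 69°  [same arc NZ]
2. ∠TXZ = 88°  [vertical angles at X]
3. ∠MZT = 23°  [△ZXT]
4. ∠MTZ = 91°  [△MZT]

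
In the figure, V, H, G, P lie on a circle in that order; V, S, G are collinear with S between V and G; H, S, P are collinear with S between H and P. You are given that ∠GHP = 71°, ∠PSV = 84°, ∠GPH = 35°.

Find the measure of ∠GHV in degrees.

∠GHV = 120°

1. ∠GSH = 84°  [vertical angles at S]
2. ∠GVH = 35°  [same arc HG]
3. ∠HGV = 25°  [△HSG]
4. ∠GHV = 120°  [△VHG]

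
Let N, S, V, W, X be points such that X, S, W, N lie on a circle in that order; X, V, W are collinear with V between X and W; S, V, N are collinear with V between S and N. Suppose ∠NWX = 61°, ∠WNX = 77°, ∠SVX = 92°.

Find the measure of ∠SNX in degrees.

1. ∠NSX = 61°  [same arc XN]
2. ∠WSX = 103°  [cyclic XSWN, opposite ∠S+∠N]
3. ∠SXW = 27°  [△XVS]
4. ∠SWX = 50°  [△XSW]
5. ∠SNX = 50°  [same arc XS]

∠SNX = 50°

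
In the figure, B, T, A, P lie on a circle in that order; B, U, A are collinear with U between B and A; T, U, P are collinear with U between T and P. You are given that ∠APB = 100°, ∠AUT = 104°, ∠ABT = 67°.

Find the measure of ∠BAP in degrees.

1. ∠BUP = 104°  [vertical angles at U]
2. ∠APT = 67°  [same arc TA]
3. ∠AUP = 76°  [linear pair at U on BA]
4. ∠BAP = 37°  [△AUP]

∠BAP = 37°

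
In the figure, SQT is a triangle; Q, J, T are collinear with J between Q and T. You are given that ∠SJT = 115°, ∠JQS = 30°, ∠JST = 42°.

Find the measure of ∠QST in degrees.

1. ∠JTS = 23°  [△SJT]
2. ∠SQT = 30°  [J on ray QT]
3. ∠QTS = 23°  [J on ray TQ]
4. ∠QST = 127°  [△SQT]

∠QST = 127°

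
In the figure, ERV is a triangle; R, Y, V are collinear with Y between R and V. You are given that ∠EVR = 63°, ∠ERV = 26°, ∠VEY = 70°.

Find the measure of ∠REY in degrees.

1. ∠EVY = 63°  [Y on ray VR]
2. ∠ERY = 26°  [Y on ray RV]
3. ∠EYV = 47°  [△EYV]
4. ∠EYR = 133°  [linear pair at Y on RV]
5. ∠REY = 21°  [△ERY]

∠REY = 21°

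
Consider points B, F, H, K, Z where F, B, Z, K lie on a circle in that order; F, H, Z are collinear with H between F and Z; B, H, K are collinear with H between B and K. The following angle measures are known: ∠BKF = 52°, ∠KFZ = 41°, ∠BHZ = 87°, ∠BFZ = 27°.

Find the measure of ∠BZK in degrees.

1. ∠KBZ = 41°  [same arc ZK]
2. ∠BKZ = 27°  [same arc BZ]
3. ∠BZK = 112°  [△BZK]

∠BZK = 112°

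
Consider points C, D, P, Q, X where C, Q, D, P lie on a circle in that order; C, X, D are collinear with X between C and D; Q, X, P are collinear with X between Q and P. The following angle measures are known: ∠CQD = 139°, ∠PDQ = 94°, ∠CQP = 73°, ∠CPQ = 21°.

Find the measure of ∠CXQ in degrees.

1. ∠CDQ = 21°  [same arc CQ]
2. ∠DCQ = 20°  [△CQD]
3. ∠CXQ = 87°  [△CXQ]

∠CXQ = 87°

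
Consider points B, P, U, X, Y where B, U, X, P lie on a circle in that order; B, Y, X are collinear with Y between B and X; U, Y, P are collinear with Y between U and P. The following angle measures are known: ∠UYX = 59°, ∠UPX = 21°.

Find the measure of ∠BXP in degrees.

1. ∠BYP = 59°  [vertical angles at Y]
2. ∠PYX = 121°  [linear pair at Y on BX]
3. ∠BXP = 38°  [△XYP]

∠BXP = 38°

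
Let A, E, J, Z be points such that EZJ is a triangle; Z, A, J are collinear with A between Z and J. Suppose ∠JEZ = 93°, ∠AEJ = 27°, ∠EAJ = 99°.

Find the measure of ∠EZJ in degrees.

∠EZJ = 33°

1. ∠AJE = 54°  [△EAJ]
2. ∠EJZ = 54°  [A on ray JZ]
3. ∠EZJ = 33°  [△EZJ]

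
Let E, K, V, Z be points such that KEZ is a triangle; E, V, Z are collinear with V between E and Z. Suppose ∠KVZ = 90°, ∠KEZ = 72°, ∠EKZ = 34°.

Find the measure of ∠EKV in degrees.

∠EKV = 18°

1. ∠EVK = 90°  [linear pair at V on EZ]
2. ∠KEV = 72°  [V on ray EZ]
3. ∠EKV = 18°  [△KEV]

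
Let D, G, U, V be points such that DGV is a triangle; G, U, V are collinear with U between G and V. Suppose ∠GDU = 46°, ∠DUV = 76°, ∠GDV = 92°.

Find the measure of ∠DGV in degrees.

1. ∠DUG = 104°  [linear pair at U on GV]
2. ∠DGU = 30°  [△DGU]
3. ∠DGV = 30°  [U on ray GV]

∠DGV = 30°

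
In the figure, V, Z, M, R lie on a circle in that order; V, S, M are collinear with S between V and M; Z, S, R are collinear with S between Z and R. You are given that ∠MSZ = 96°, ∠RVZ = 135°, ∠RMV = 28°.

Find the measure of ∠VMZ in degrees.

1. ∠RZV = 28°  [same arc VR]
2. ∠VRZ = 17°  [△VZR]
3. ∠VMZ = 17°  [same arc VZ]

∠VMZ = 17°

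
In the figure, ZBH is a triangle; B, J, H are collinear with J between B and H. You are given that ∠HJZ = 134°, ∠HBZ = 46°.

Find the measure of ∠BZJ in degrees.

∠BZJ = 88°

1. ∠BJZ = 46°  [linear pair at J on BH]
2. ∠JBZ = 46°  [J on ray BH]
3. ∠BZJ = 88°  [△ZBJ]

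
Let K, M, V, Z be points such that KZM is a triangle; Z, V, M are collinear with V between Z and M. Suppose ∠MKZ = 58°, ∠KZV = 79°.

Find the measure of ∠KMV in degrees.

1. ∠KZM = 79°  [V on ray ZM]
2. ∠KMZ = 43°  [△KZM]
3. ∠KMV = 43°  [V on ray MZ]

∠KMV = 43°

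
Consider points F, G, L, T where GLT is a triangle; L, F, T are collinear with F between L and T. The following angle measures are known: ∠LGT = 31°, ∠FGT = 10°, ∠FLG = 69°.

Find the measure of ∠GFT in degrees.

1. ∠GLT = 69°  [F on ray LT]
2. ∠GTL = 80°  [△GLT]
3. ∠FTG = 80°  [F on ray TL]
4. ∠GFT = 90°  [△GFT]

∠GFT = 90°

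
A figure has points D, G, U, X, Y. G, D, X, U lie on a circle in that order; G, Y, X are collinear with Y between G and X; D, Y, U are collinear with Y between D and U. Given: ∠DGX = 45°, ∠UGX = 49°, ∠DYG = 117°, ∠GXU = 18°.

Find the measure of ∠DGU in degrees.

1. ∠DUX = 45°  [same arc DX]
2. ∠UDX = 49°  [same arc XU]
3. ∠DXU = 86°  [△DXU]
4. ∠DGU = 94°  [cyclic GDXU, opposite ∠G+∠X]

∠DGU = 94°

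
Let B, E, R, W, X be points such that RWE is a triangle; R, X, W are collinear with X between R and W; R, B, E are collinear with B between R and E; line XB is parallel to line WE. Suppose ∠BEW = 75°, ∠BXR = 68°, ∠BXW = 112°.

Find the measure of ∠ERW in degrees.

1. ∠REW = 75°  [B on ray ER]
2. ∠EWR = 68°  [XB∥WE, corresponding at X]
3. ∠ERW = 37°  [△RWE]

∠ERW = 37°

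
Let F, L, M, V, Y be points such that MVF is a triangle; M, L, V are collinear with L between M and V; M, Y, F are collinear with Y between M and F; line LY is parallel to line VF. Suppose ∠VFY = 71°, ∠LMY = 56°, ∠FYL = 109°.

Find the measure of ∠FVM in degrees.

∠FVM = 53°

1. ∠MFV = 71°  [Y on ray FM]
2. ∠FMV = 56°  [L on MV, Y on MF]
3. ∠FVM = 53°  [△MVF]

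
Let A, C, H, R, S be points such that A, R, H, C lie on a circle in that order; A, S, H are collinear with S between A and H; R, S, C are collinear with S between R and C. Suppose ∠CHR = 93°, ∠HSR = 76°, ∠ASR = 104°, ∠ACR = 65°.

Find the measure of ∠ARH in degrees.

∠ARH = 67°

1. ∠CAR = 87°  [cyclic ARHC, opposite ∠A+∠H]
2. ∠AHR = 65°  [same arc AR]
3. ∠ARC = 28°  [△ARC]
4. ∠HAR = 48°  [△ASR]
5. ∠ARH = 67°  [△ARH]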